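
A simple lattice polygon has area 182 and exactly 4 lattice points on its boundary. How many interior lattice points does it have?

From Pick's theorem, I = A − B/2 + 1 = 182 − 4/2 + 1 = 181.

181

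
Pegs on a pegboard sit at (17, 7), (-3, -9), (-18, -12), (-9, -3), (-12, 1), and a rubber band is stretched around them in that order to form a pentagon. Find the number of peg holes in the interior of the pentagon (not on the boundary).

221

Using the shoelace formula, 2A = |(17·(-9) − (-3)·7) + ((-3)·(-12) − (-18)·(-9)) + ((-18)·(-3) − (-9)·(-12)) + ((-9)·1 − (-12)·(-3)) + ((-12)·7 − 17·1)| = 458, so the area is 229.
Summing gcd(|Δx|,|Δy|) over the edges gives the boundary count: gcd(20,16) + gcd(15,3) + gcd(9,9) + gcd(3,4) + gcd(29,6) = 4+3+9+1+1 = 18.
By Pick's theorem A = I + B/2 − 1, so I = 229 − 18/2 + 1 = 221.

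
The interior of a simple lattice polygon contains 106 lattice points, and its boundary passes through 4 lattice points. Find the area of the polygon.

By Pick's theorem, A = I + B/2 − 1 = 106 + 4/2 − 1 = 107.

107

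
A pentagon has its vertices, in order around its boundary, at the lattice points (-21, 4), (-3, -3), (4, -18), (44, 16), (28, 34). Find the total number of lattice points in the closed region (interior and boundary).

Using the shoelace formula, 2A = |((-21)·(-3) − (-3)·4) + ((-3)·(-18) − 4·(-3)) + (4·16 − 44·(-18)) + (44·34 − 28·16) + (28·4 − (-21)·34)| = 2871, so the area is 1435.5.
The number of boundary lattice points is Σ gcd(|Δx|,|Δy|) = gcd(18,7) + gcd(7,15) + gcd(40,34) + gcd(16,18) + gcd(49,30) = 1+1+2+2+1 = 7.
Pick's theorem gives I = A − B/2 + 1 = 1435.5 − 7/2 + 1 = 1433, so the closed region contains I + B = 1433 + 7 = 1440 lattice points.

1440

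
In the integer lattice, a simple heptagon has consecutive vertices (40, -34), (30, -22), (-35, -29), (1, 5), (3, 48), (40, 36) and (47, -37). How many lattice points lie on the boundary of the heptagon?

Along each edge there are gcd(|Δx|,|Δy|)+1 lattice points, so counting each shared vertex once the boundary has gcd(10,12) + gcd(65,7) + gcd(36,34) + gcd(2,43) + gcd(37,12) + gcd(7,73) + gcd(7,3) = 2+1+2+1+1+1+1 = 9.

9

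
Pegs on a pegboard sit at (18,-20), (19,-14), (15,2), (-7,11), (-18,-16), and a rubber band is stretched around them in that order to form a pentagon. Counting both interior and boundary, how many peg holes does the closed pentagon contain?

763

The shoelace formula gives twice the area as |[18·(-14) − 19·(-20)] + [19·2 − 15·(-14)] + [15·11 − (-7)·2] + [(-7)·(-16) − (-18)·11] + [(-18)·(-20) − 18·(-16)]| = 1513, so the area is 1513/2.
Summing gcd(|Δx|,|Δy|) over the edges gives the boundary count: gcd(1,6) + gcd(4,16) + gcd(22,9) + gcd(11,27) + gcd(36,4) = 1+4+1+1+4 = 11.
Pick's theorem gives I = A − B/2 + 1 = 1513/2 − 11/2 + 1 = 752, so the closed region contains I + B = 752 + 11 = 763 lattice points.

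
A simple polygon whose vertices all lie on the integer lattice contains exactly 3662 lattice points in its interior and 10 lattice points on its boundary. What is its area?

3666

Pick's theorem states A = I + B/2 − 1, so A = 3662 + 10/2 − 1 = 3666.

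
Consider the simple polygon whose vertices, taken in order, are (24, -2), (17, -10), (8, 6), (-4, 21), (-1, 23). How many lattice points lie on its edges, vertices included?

31

Summing gcd(|Δx|,|Δy|) over the edges gives the boundary count: gcd(7,8) + gcd(9,16) + gcd(12,15) + gcd(3,2) + gcd(25,25) = 1+1+3+1+25 = 31.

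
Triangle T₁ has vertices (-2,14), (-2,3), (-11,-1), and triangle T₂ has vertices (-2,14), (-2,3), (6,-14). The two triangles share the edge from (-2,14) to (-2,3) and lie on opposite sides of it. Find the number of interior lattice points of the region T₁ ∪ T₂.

The union is the simple quadrilateral with vertices (-2,14), (-11,-1), (-2,3), (6,-14) in order.
By the shoelace formula, twice the signed area is |[(-2)·(-1) − (-11)·14] + [(-11)·3 − (-2)·(-1)] + [(-2)·(-14) − 6·3] + [6·14 − (-2)·(-14)]| = 187, so the area is 93.5.
Summing gcd(|Δx|,|Δy|) over the edges gives the boundary count: gcd(9,15) + gcd(9,4) + gcd(8,17) + gcd(8,28) = 3+1+1+4 = 9.
By Pick's theorem I = A − B/2 + 1 = 93.5 − 9/2 + 1 = 90.

90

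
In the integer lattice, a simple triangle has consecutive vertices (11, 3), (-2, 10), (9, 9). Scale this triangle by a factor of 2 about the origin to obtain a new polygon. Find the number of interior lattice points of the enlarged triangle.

125

Using the shoelace formula, 2A = |(11·10 − (-2)·3) + ((-2)·9 − 9·10) + (9·3 − 11·9)| = 64, so the area is 32.
Summing gcd(|Δx|,|Δy|) over the edges gives the boundary count: gcd(13,7) + gcd(11,1) + gcd(2,6) = 1+1+2 = 4.
Scaling by 2 multiplies the area by 2² = 4 (so the new area is 128) and multiplies the boundary lattice-point count by 2, giving 8.
By Pick's theorem, the interior count of the dilated polygon is 128 − 8/2 + 1 = 125.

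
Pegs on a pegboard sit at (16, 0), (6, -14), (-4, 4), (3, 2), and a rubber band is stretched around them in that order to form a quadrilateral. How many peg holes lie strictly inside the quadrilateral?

Using the shoelace formula, 2A = |[16·(-14) − 6·0] + [6·4 − (-4)·(-14)] + [(-4)·2 − 3·4] + [3·0 − 16·2]| = 308, so the area is 154.
Summing gcd(|Δx|,|Δy|) over the edges gives the boundary count: gcd(10,14) + gcd(10,18) + gcd(7,2) + gcd(13,2) = 2+2+1+1 = 6.
Pick's theorem gives I = A − B/2 + 1 = 154 − 6/2 + 1 = 152.

152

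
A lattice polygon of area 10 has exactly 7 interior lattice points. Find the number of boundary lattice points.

Pick's theorem gives A = I + B/2 − 1, so B = 2(A − I + 1) = 2(10 − 7 + 1) = 8.

8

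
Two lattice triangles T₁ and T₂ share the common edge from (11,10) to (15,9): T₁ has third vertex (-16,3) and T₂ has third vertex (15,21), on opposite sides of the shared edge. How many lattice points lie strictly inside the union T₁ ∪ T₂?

The union is the simple quadrilateral with vertices (11,10), (-16,3), (15,9), (15,21) in order.
The shoelace formula gives twice the area as |[11·3 − (-16)·10] + [(-16)·9 − 15·3] + [15·21 − 15·9] + [15·10 − 11·21]| = 103, so the area is 51.5.
Summing gcd(|Δx|,|Δy|) over the edges gives the boundary count: gcd(27,7) + gcd(31,6) + gcd(0,12) + gcd(4,11) = 1+1+12+1 = 15.
By Pick's theorem I = A − B/2 + 1 = 51.5 − 15/2 + 1 = 45.

45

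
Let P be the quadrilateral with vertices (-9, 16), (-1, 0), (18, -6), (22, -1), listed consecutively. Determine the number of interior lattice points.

235

The shoelace formula gives twice the area as |[(-9)·0 − (-1)·16] + [(-1)·(-6) − 18·0] + [18·(-1) − 22·(-6)] + [22·16 − (-9)·(-1)]| = 479, so the area is 479/2.
Along each edge there are gcd(|Δx|,|Δy|)+1 lattice points, so counting each shared vertex once the boundary has gcd(8,16) + gcd(19,6) + gcd(4,5) + gcd(31,17) = 8+1+1+1 = 11.
Pick's theorem gives I = A − B/2 + 1 = 479/2 − 11/2 + 1 = 235.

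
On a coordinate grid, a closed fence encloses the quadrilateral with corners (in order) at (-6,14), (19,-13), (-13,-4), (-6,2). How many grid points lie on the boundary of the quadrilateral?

15

Along each edge there are gcd(|Δx|,|Δy|)+1 lattice points, so counting each shared vertex once the boundary has gcd(25,27) + gcd(32,9) + gcd(7,6) + gcd(0,12) = 1+1+1+12 = 15.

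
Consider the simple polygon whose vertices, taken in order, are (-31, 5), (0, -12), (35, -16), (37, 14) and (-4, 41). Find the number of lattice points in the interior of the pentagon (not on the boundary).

2343

By the shoelace formula, twice the signed area is |((-31)·(-12) − 0·5) + (0·(-16) − 35·(-12)) + (35·14 − 37·(-16)) + (37·41 − (-4)·14) + ((-4)·5 − (-31)·41)| = 4698, so the area is 2349.
Summing gcd(|Δx|,|Δy|) over the edges gives the boundary count: gcd(31,17) + gcd(35,4) + gcd(2,30) + gcd(41,27) + gcd(27,36) = 1+1+2+1+9 = 14.
Pick's theorem gives I = A − B/2 + 1 = 2349 − 14/2 + 1 = 2343.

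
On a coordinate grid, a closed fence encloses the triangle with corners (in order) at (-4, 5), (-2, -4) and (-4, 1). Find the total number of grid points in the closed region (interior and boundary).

8

By the shoelace formula, twice the signed area is |((-4)·(-4) − (-2)·5) + ((-2)·1 − (-4)·(-4)) + ((-4)·5 − (-4)·1)| = 8, so the area is 4.
Along each edge there are gcd(|Δx|,|Δy|)+1 lattice points, so counting each shared vertex once the boundary has gcd(2,9) + gcd(2,5) + gcd(0,4) = 1+1+4 = 6.
Pick's theorem gives I = A − B/2 + 1 = 4 − 6/2 + 1 = 2, so the closed region contains I + B = 2 + 6 = 8 lattice points.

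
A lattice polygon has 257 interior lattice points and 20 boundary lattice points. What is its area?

By Pick's theorem, A = I + B/2 − 1 = 257 + 20/2 − 1 = 266.

266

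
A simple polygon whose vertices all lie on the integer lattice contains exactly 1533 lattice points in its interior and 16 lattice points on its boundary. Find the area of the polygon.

1540

By Pick's theorem, A = I + B/2 − 1 = 1533 + 16/2 − 1 = 1540.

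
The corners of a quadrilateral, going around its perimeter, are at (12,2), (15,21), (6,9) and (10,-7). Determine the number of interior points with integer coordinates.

98

The shoelace formula gives twice the area as |[12·21 − 15·2] + [15·9 − 6·21] + [6·(-7) − 10·9] + [10·2 − 12·(-7)]| = 203, so the area is 101.5.
Along each edge there are gcd(|Δx|,|Δy|)+1 lattice points, so counting each shared vertex once the boundary has gcd(3,19) + gcd(9,12) + gcd(4,16) + gcd(2,9) = 1+3+4+1 = 9.
Pick's theorem gives I = A − B/2 + 1 = 101.5 − 9/2 + 1 = 98.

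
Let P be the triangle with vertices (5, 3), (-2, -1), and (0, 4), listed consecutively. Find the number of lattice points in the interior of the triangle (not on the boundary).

13

The shoelace formula gives twice the area as |(5·(-1) − (-2)·3) + ((-2)·4 − 0·(-1)) + (0·3 − 5·4)| = 27, so the area is 27/2.
Along each edge there are gcd(|Δx|,|Δy|)+1 lattice points, so counting each shared vertex once the boundary has gcd(7,4) + gcd(2,5) + gcd(5,1) = 1+1+1 = 3.
By Pick's theorem A = I + B/2 − 1, so I = 27/2 − 3/2 + 1 = 13.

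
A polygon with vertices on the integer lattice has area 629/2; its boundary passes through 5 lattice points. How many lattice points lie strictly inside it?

Pick's theorem A = I + B/2 − 1 rearranges to I = A − B/2 + 1 = 629/2 − 5/2 + 1 = 313.

313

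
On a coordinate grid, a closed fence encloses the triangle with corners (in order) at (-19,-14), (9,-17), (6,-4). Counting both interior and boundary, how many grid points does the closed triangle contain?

Using the shoelace formula, 2A = |((-19)·(-17) − 9·(-14)) + (9·(-4) − 6·(-17)) + (6·(-14) − (-19)·(-4))| = 355, so the area is 177.5.
The number of boundary lattice points is Σ gcd(|Δx|,|Δy|) = gcd(28,3) + gcd(3,13) + gcd(25,10) = 1+1+5 = 7.
Pick's theorem gives I = A − B/2 + 1 = 177.5 − 7/2 + 1 = 175, so the closed region contains I + B = 175 + 7 = 182 lattice points.

182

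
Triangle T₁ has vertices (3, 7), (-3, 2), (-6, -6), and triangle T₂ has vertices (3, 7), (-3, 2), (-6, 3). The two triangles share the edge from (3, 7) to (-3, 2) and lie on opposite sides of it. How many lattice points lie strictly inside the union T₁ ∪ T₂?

The union is the simple quadrilateral with vertices (3, 7), (-6, -6), (-3, 2), (-6, 3) in order.
By the shoelace formula, twice the signed area is |(3·(-6) − (-6)·7) + ((-6)·2 − (-3)·(-6)) + ((-3)·3 − (-6)·2) + ((-6)·7 − 3·3)| = 54, so the area is 27.
Summing gcd(|Δx|,|Δy|) over the edges gives the boundary count: gcd(9,13) + gcd(3,8) + gcd(3,1) + gcd(9,4) = 1+1+1+1 = 4.
By Pick's theorem I = A − B/2 + 1 = 27 − 4/2 + 1 = 26.

26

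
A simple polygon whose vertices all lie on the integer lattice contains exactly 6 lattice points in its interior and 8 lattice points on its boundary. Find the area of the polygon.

Pick's theorem states A = I + B/2 − 1, so A = 6 + 8/2 − 1 = 9.

9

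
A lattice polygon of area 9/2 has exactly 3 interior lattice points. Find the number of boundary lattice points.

Pick's theorem gives A = I + B/2 − 1, so B = 2(A − I + 1) = 2(9/2 − 3 + 1) = 5.

5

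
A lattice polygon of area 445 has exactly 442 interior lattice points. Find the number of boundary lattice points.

8

Pick's theorem gives A = I + B/2 − 1, so B = 2(A − I + 1) = 2(445 − 442 + 1) = 8.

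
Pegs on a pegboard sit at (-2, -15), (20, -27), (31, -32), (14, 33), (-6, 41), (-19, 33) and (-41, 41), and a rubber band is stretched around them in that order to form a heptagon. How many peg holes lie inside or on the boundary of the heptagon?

Using the shoelace formula, 2A = |((-2)·(-27) − 20·(-15)) + (20·(-32) − 31·(-27)) + (31·33 − 14·(-32)) + (14·41 − (-6)·33) + ((-6)·33 − (-19)·41) + ((-19)·41 − (-41)·33) + ((-41)·(-15) − (-2)·41)| = 4646, so the area is 2323.
Summing gcd(|Δx|,|Δy|) over the edges gives the boundary count: gcd(22,12) + gcd(11,5) + gcd(17,65) + gcd(20,8) + gcd(13,8) + gcd(22,8) + gcd(39,56) = 2+1+1+4+1+2+1 = 12.
Pick's theorem gives I = A − B/2 + 1 = 2323 − 12/2 + 1 = 2318, so the closed region contains I + B = 2318 + 12 = 2330 lattice points.

2330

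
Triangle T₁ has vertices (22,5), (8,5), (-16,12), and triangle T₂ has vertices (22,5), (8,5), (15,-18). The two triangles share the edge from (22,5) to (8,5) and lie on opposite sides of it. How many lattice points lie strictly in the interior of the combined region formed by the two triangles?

The union is the simple quadrilateral with vertices (22,5), (-16,12), (8,5), (15,-18) in order.
By the shoelace formula, twice the signed area is |(22·12 − (-16)·5) + ((-16)·5 − 8·12) + (8·(-18) − 15·5) + (15·5 − 22·(-18))| = 420, so the area is 210.
Along each edge there are gcd(|Δx|,|Δy|)+1 lattice points, so counting each shared vertex once the boundary has gcd(38,7) + gcd(24,7) + gcd(7,23) + gcd(7,23) = 1+1+1+1 = 4.
By Pick's theorem I = A − B/2 + 1 = 210 − 4/2 + 1 = 209.

209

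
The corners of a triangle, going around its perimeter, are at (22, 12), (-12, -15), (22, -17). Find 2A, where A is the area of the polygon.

Using the shoelace formula, 2A = |[22·(-15) − (-12)·12] + [(-12)·(-17) − 22·(-15)] + [22·12 − 22·(-17)]| = 986, so the area is 493.

986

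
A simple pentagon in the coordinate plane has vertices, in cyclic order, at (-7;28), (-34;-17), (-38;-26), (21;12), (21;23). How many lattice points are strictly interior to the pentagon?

1179

Using the shoelace formula, 2A = |((-7)·(-17) − (-34)·28) + ((-34)·(-26) − (-38)·(-17)) + ((-38)·12 − 21·(-26)) + (21·23 − 21·12) + (21·28 − (-7)·23)| = 2379, so the area is 1189.5.
The number of boundary lattice points is Σ gcd(|Δx|,|Δy|) = gcd(27,45) + gcd(4,9) + gcd(59,38) + gcd(0,11) + gcd(28,5) = 9+1+1+11+1 = 23.
By Pick's theorem A = I + B/2 − 1, so I = 1189.5 − 23/2 + 1 = 1179.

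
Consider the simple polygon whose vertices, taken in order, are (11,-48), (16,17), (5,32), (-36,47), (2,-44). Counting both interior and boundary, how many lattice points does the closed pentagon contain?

2329

Using the shoelace formula, 2A = |(11·17 − 16·(-48)) + (16·32 − 5·17) + (5·47 − (-36)·32) + ((-36)·(-44) − 2·47) + (2·(-48) − 11·(-44))| = 4647, so the area is 2323.5.
Along each edge there are gcd(|Δx|,|Δy|)+1 lattice points, so counting each shared vertex once the boundary has gcd(5,65) + gcd(11,15) + gcd(41,15) + gcd(38,91) + gcd(9,4) = 5+1+1+1+1 = 9.
Pick's theorem gives I = A − B/2 + 1 = 2323.5 − 9/2 + 1 = 2320, so the closed region contains I + B = 2320 + 9 = 2329 lattice points.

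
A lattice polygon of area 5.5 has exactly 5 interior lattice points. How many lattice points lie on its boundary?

3

Pick's theorem gives A = I + B/2 − 1, so B = 2(A − I + 1) = 2(5.5 − 5 + 1) = 3.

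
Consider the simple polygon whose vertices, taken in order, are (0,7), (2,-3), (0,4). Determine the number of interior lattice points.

1

The shoelace formula gives twice the area as |[0·(-3) − 2·7] + [2·4 − 0·(-3)] + [0·7 − 0·4]| = 6, so the area is 3.
Along each edge there are gcd(|Δx|,|Δy|)+1 lattice points, so counting each shared vertex once the boundary has gcd(2,10) + gcd(2,7) + gcd(0,3) = 2+1+3 = 6.
By Pick's theorem A = I + B/2 − 1, so I = 3 − 6/2 + 1 = 1.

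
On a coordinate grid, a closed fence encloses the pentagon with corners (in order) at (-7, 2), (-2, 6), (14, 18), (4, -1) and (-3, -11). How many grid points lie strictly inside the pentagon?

184

Using the shoelace formula, 2A = |((-7)·6 − (-2)·2) + ((-2)·18 − 14·6) + (14·(-1) − 4·18) + (4·(-11) − (-3)·(-1)) + ((-3)·2 − (-7)·(-11))| = 374, so the area is 187.
The number of boundary lattice points is Σ gcd(|Δx|,|Δy|) = gcd(5,4) + gcd(16,12) + gcd(10,19) + gcd(7,10) + gcd(4,13) = 1+4+1+1+1 = 8.
Pick's theorem gives I = A − B/2 + 1 = 187 − 8/2 + 1 = 184.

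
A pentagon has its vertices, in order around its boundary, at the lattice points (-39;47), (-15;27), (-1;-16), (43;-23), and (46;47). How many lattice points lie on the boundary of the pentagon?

Along each edge there are gcd(|Δx|,|Δy|)+1 lattice points, so counting each shared vertex once the boundary has gcd(24,20) + gcd(14,43) + gcd(44,7) + gcd(3,70) + gcd(85,0) = 4+1+1+1+85 = 92.

92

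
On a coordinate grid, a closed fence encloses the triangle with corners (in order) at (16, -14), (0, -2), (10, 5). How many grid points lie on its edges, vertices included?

6

Summing gcd(|Δx|,|Δy|) over the edges gives the boundary count: gcd(16,12) + gcd(10,7) + gcd(6,19) = 4+1+1 = 6.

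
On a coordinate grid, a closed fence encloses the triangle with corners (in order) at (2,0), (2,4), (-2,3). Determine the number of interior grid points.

Using the shoelace formula, 2A = |[2·4 − 2·0] + [2·3 − (-2)·4] + [(-2)·0 − 2·3]| = 16, so the area is 8.
Along each edge there are gcd(|Δx|,|Δy|)+1 lattice points, so counting each shared vertex once the boundary has gcd(0,4) + gcd(4,1) + gcd(4,3) = 4+1+1 = 6.
By Pick's theorem A = I + B/2 − 1, so I = 8 − 6/2 + 1 = 6.

6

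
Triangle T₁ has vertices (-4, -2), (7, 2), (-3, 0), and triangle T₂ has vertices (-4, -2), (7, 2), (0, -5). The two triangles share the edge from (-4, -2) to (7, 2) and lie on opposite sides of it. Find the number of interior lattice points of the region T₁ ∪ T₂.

The union is the simple quadrilateral with vertices (-4, -2), (-3, 0), (7, 2), (0, -5) in order.
By the shoelace formula, twice the signed area is |[(-4)·0 − (-3)·(-2)] + [(-3)·2 − 7·0] + [7·(-5) − 0·2] + [0·(-2) − (-4)·(-5)]| = 67, so the area is 67/2.
Along each edge there are gcd(|Δx|,|Δy|)+1 lattice points, so counting each shared vertex once the boundary has gcd(1,2) + gcd(10,2) + gcd(7,7) + gcd(4,3) = 1+2+7+1 = 11.
By Pick's theorem I = A − B/2 + 1 = 67/2 − 11/2 + 1 = 29.

29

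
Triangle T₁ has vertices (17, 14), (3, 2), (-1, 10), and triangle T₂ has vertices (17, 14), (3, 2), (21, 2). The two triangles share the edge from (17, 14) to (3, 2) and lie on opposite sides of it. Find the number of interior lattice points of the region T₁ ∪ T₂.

The union is the simple quadrilateral with vertices (17, 14), (-1, 10), (3, 2), (21, 2) in order.
By the shoelace formula, twice the signed area is |(17·10 − (-1)·14) + ((-1)·2 − 3·10) + (3·2 − 21·2) + (21·14 − 17·2)| = 376, so the area is 188.
The number of boundary lattice points is Σ gcd(|Δx|,|Δy|) = gcd(18,4) + gcd(4,8) + gcd(18,0) + gcd(4,12) = 2+4+18+4 = 28.
By Pick's theorem I = A − B/2 + 1 = 188 − 28/2 + 1 = 175.

175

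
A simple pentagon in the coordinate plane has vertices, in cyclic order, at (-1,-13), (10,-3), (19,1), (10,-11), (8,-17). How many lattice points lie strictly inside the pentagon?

The shoelace formula gives twice the area as |[(-1)·(-3) − 10·(-13)] + [10·1 − 19·(-3)] + [19·(-11) − 10·1] + [10·(-17) − 8·(-11)] + [8·(-13) − (-1)·(-17)]| = 222, so the area is 111.
The number of boundary lattice points is Σ gcd(|Δx|,|Δy|) = gcd(11,10) + gcd(9,4) + gcd(9,12) + gcd(2,6) + gcd(9,4) = 1+1+3+2+1 = 8.
Pick's theorem gives I = A − B/2 + 1 = 111 − 8/2 + 1 = 108.

108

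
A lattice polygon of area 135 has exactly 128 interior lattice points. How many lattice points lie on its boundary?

Pick's theorem gives A = I + B/2 − 1, so B = 2(A − I + 1) = 2(135 − 128 + 1) = 16.

16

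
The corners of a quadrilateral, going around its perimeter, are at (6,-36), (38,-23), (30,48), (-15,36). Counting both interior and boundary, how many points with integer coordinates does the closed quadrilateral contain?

The shoelace formula gives twice the area as |[6·(-23) − 38·(-36)] + [38·48 − 30·(-23)] + [30·36 − (-15)·48] + [(-15)·(-36) − 6·36]| = 5868, so the area is 2934.
Along each edge there are gcd(|Δx|,|Δy|)+1 lattice points, so counting each shared vertex once the boundary has gcd(32,13) + gcd(8,71) + gcd(45,12) + gcd(21,72) = 1+1+3+3 = 8.
Pick's theorem gives I = A − B/2 + 1 = 2934 − 8/2 + 1 = 2931, so the closed region contains I + B = 2931 + 8 = 2939 lattice points.

2939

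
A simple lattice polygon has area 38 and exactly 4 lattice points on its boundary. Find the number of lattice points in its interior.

From Pick's theorem, I = A − B/2 + 1 = 38 − 4/2 + 1 = 37.

37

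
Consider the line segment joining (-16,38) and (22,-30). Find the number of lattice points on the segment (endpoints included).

3

The number of lattice points on a segment between lattice points is gcd(|Δx|,|Δy|) + 1 = gcd(38,68) + 1 = 2 + 1 = 3.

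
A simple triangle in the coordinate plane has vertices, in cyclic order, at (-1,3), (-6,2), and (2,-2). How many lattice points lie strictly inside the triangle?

12

Using the shoelace formula, 2A = |[(-1)·2 − (-6)·3] + [(-6)·(-2) − 2·2] + [2·3 − (-1)·(-2)]| = 28, so the area is 14.
Summing gcd(|Δx|,|Δy|) over the edges gives the boundary count: gcd(5,1) + gcd(8,4) + gcd(3,5) = 1+4+1 = 6.
Pick's theorem gives I = A − B/2 + 1 = 14 − 6/2 + 1 = 12.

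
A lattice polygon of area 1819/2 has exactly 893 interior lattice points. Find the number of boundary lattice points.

Pick's theorem gives A = I + B/2 − 1, so B = 2(A − I + 1) = 2(1819/2 − 893 + 1) = 35.

35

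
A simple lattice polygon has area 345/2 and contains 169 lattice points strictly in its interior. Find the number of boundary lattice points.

Pick's theorem gives A = I + B/2 − 1, so B = 2(A − I + 1) = 2(345/2 − 169 + 1) = 9.

9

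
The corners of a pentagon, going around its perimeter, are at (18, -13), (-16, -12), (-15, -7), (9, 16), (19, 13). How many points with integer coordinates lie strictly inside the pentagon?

667

The shoelace formula gives twice the area as |[18·(-12) − (-16)·(-13)] + [(-16)·(-7) − (-15)·(-12)] + [(-15)·16 − 9·(-7)] + [9·13 − 19·16] + [19·(-13) − 18·13]| = 1337, so the area is 1337/2.
Along each edge there are gcd(|Δx|,|Δy|)+1 lattice points, so counting each shared vertex once the boundary has gcd(34,1) + gcd(1,5) + gcd(24,23) + gcd(10,3) + gcd(1,26) = 1+1+1+1+1 = 5.
Pick's theorem gives I = A − B/2 + 1 = 1337/2 − 5/2 + 1 = 667.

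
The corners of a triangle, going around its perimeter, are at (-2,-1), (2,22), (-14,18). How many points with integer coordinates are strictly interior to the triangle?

Using the shoelace formula, 2A = |[(-2)·22 − 2·(-1)] + [2·18 − (-14)·22] + [(-14)·(-1) − (-2)·18]| = 352, so the area is 176.
Summing gcd(|Δx|,|Δy|) over the edges gives the boundary count: gcd(4,23) + gcd(16,4) + gcd(12,19) = 1+4+1 = 6.
Pick's theorem gives I = A − B/2 + 1 = 176 − 6/2 + 1 = 174.

174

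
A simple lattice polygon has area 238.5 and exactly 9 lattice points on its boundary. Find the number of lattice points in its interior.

235

Pick's theorem A = I + B/2 − 1 rearranges to I = A − B/2 + 1 = 238.5 − 9/2 + 1 = 235.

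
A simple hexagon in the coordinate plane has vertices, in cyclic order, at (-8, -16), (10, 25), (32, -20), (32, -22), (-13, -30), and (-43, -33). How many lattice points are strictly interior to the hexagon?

1390

Using the shoelace formula, 2A = |[(-8)·25 − 10·(-16)] + [10·(-20) − 32·25] + [32·(-22) − 32·(-20)] + [32·(-30) − (-13)·(-22)] + [(-13)·(-33) − (-43)·(-30)] + [(-43)·(-16) − (-8)·(-33)]| = 2787, so the area is 1393.5.
Summing gcd(|Δx|,|Δy|) over the edges gives the boundary count: gcd(18,41) + gcd(22,45) + gcd(0,2) + gcd(45,8) + gcd(30,3) + gcd(35,17) = 1+1+2+1+3+1 = 9.
Pick's theorem gives I = A − B/2 + 1 = 1393.5 − 9/2 + 1 = 1390.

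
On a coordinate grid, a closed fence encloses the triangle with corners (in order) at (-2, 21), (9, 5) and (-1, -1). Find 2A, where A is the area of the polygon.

226

Using the shoelace formula, 2A = |((-2)·5 − 9·21) + (9·(-1) − (-1)·5) + ((-1)·21 − (-2)·(-1))| = 226, so the area is 113.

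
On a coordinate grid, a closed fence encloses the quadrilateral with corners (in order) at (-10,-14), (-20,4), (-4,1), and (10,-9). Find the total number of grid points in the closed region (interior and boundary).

270

The shoelace formula gives twice the area as |[(-10)·4 − (-20)·(-14)] + [(-20)·1 − (-4)·4] + [(-4)·(-9) − 10·1] + [10·(-14) − (-10)·(-9)]| = 528, so the area is 264.
Along each edge there are gcd(|Δx|,|Δy|)+1 lattice points, so counting each shared vertex once the boundary has gcd(10,18) + gcd(16,3) + gcd(14,10) + gcd(20,5) = 2+1+2+5 = 10.
Pick's theorem gives I = A − B/2 + 1 = 264 − 10/2 + 1 = 260, so the closed region contains I + B = 260 + 10 = 270 lattice points.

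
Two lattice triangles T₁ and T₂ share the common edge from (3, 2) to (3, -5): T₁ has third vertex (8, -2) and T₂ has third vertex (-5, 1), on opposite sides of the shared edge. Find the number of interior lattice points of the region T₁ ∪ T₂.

The union is the simple quadrilateral with vertices (3, 2), (8, -2), (3, -5), (-5, 1) in order.
By the shoelace formula, twice the signed area is |(3·(-2) − 8·2) + (8·(-5) − 3·(-2)) + (3·1 − (-5)·(-5)) + ((-5)·2 − 3·1)| = 91, so the area is 91/2.
The number of boundary lattice points is Σ gcd(|Δx|,|Δy|) = gcd(5,4) + gcd(5,3) + gcd(8,6) + gcd(8,1) = 1+1+2+1 = 5.
By Pick's theorem I = A − B/2 + 1 = 91/2 − 5/2 + 1 = 44.

44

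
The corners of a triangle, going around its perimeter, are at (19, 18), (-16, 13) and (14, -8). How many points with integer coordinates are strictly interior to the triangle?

By the shoelace formula, twice the signed area is |(19·13 − (-16)·18) + ((-16)·(-8) − 14·13) + (14·18 − 19·(-8))| = 885, so the area is 885/2.
Summing gcd(|Δx|,|Δy|) over the edges gives the boundary count: gcd(35,5) + gcd(30,21) + gcd(5,26) = 5+3+1 = 9.
Pick's theorem gives I = A − B/2 + 1 = 885/2 − 9/2 + 1 = 439.

439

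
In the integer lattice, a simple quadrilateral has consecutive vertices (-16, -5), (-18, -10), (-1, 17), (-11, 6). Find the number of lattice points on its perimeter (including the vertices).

Along each edge there are gcd(|Δx|,|Δy|)+1 lattice points, so counting each shared vertex once the boundary has gcd(2,5) + gcd(17,27) + gcd(10,11) + gcd(5,11) = 1+1+1+1 = 4.

4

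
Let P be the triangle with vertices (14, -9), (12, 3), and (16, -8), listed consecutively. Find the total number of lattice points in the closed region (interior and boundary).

16

Using the shoelace formula, 2A = |(14·3 − 12·(-9)) + (12·(-8) − 16·3) + (16·(-9) − 14·(-8))| = 26, so the area is 13.
Summing gcd(|Δx|,|Δy|) over the edges gives the boundary count: gcd(2,12) + gcd(4,11) + gcd(2,1) = 2+1+1 = 4.
Pick's theorem gives I = A − B/2 + 1 = 13 − 4/2 + 1 = 12, so the closed region contains I + B = 12 + 4 = 16 lattice points.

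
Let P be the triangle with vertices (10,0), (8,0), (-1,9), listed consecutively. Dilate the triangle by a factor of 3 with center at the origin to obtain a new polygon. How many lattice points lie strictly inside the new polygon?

64

The shoelace formula gives twice the area as |[10·0 − 8·0] + [8·9 − (-1)·0] + [(-1)·0 − 10·9]| = 18, so the area is 9.
Along each edge there are gcd(|Δx|,|Δy|)+1 lattice points, so counting each shared vertex once the boundary has gcd(2,0) + gcd(9,9) + gcd(11,9) = 2+9+1 = 12.
Scaling by 3 multiplies the area by 3² = 9 (so the new area is 81) and multiplies the boundary lattice-point count by 3, giving 36.
By Pick's theorem, the interior count of the dilated polygon is 81 − 36/2 + 1 = 64.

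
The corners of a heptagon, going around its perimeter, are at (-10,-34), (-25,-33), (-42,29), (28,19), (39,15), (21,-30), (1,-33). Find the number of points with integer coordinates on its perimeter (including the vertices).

24

Summing gcd(|Δx|,|Δy|) over the edges gives the boundary count: gcd(15,1) + gcd(17,62) + gcd(70,10) + gcd(11,4) + gcd(18,45) + gcd(20,3) + gcd(11,1) = 1+1+10+1+9+1+1 = 24.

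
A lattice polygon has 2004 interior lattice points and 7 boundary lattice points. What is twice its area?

4013

By Pick's theorem, A = I + B/2 − 1 = 2004 + 7/2 − 1 = 4013/2.
Hence 2A = 4013.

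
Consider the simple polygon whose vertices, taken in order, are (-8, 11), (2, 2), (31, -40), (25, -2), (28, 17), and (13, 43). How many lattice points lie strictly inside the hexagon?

The shoelace formula gives twice the area as |((-8)·2 − 2·11) + (2·(-40) − 31·2) + (31·(-2) − 25·(-40)) + (25·17 − 28·(-2)) + (28·43 − 13·17) + (13·11 − (-8)·43)| = 2709, so the area is 2709/2.
Summing gcd(|Δx|,|Δy|) over the edges gives the boundary count: gcd(10,9) + gcd(29,42) + gcd(6,38) + gcd(3,19) + gcd(15,26) + gcd(21,32) = 1+1+2+1+1+1 = 7.
Pick's theorem gives I = A − B/2 + 1 = 2709/2 − 7/2 + 1 = 1352.

1352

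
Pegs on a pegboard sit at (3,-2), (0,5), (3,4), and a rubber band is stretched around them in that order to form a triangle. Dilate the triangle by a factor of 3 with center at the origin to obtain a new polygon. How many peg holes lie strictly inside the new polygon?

Using the shoelace formula, 2A = |(3·5 − 0·(-2)) + (0·4 − 3·5) + (3·(-2) − 3·4)| = 18, so the area is 9.
Summing gcd(|Δx|,|Δy|) over the edges gives the boundary count: gcd(3,7) + gcd(3,1) + gcd(0,6) = 1+1+6 = 8.
Scaling by 3 multiplies the area by 3² = 9 (so the new area is 81) and multiplies the boundary lattice-point count by 3, giving 24.
By Pick's theorem, the interior count of the dilated polygon is 81 − 24/2 + 1 = 70.

70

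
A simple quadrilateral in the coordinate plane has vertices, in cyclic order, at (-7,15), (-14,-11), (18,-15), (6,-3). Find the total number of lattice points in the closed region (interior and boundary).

410

By the shoelace formula, twice the signed area is |[(-7)·(-11) − (-14)·15] + [(-14)·(-15) − 18·(-11)] + [18·(-3) − 6·(-15)] + [6·15 − (-7)·(-3)]| = 800, so the area is 400.
Along each edge there are gcd(|Δx|,|Δy|)+1 lattice points, so counting each shared vertex once the boundary has gcd(7,26) + gcd(32,4) + gcd(12,12) + gcd(13,18) = 1+4+12+1 = 18.
Pick's theorem gives I = A − B/2 + 1 = 400 − 18/2 + 1 = 392, so the closed region contains I + B = 392 + 18 = 410 lattice points.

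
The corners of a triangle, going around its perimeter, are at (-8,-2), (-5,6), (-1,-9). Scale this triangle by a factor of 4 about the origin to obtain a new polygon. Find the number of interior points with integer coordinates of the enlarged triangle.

599

By the shoelace formula, twice the signed area is |((-8)·6 − (-5)·(-2)) + ((-5)·(-9) − (-1)·6) + ((-1)·(-2) − (-8)·(-9))| = 77, so the area is 77/2.
The number of boundary lattice points is Σ gcd(|Δx|,|Δy|) = gcd(3,8) + gcd(4,15) + gcd(7,7) = 1+1+7 = 9.
Scaling by 4 multiplies the area by 4² = 16 (so the new area is 616) and multiplies the boundary lattice-point count by 4, giving 36.
By Pick's theorem, the interior count of the dilated polygon is 616 − 36/2 + 1 = 599.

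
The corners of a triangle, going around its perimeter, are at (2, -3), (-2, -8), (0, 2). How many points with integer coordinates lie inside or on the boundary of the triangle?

18

Using the shoelace formula, 2A = |(2·(-8) − (-2)·(-3)) + ((-2)·2 − 0·(-8)) + (0·(-3) − 2·2)| = 30, so the area is 15.
Summing gcd(|Δx|,|Δy|) over the edges gives the boundary count: gcd(4,5) + gcd(2,10) + gcd(2,5) = 1+2+1 = 4.
Pick's theorem gives I = A − B/2 + 1 = 15 − 4/2 + 1 = 14, so the closed region contains I + B = 14 + 4 = 18 lattice points.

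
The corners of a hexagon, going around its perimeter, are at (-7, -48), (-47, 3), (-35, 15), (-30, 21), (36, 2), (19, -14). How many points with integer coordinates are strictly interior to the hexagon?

2757

Using the shoelace formula, 2A = |[(-7)·3 − (-47)·(-48)] + [(-47)·15 − (-35)·3] + [(-35)·21 − (-30)·15] + [(-30)·2 − 36·21] + [36·(-14) − 19·2] + [19·(-48) − (-7)·(-14)]| = 5530, so the area is 2765.
The number of boundary lattice points is Σ gcd(|Δx|,|Δy|) = gcd(40,51) + gcd(12,12) + gcd(5,6) + gcd(66,19) + gcd(17,16) + gcd(26,34) = 1+12+1+1+1+2 = 18.
By Pick's theorem A = I + B/2 − 1, so I = 2765 − 18/2 + 1 = 2757.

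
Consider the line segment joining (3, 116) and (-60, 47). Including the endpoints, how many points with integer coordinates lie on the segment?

4

The number of lattice points on a segment between lattice points is gcd(|Δx|,|Δy|) + 1 = gcd(63,69) + 1 = 3 + 1 = 4.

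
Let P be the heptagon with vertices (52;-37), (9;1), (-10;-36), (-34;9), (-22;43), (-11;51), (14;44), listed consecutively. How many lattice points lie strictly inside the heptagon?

By the shoelace formula, twice the signed area is |[52·1 − 9·(-37)] + [9·(-36) − (-10)·1] + [(-10)·9 − (-34)·(-36)] + [(-34)·43 − (-22)·9] + [(-22)·51 − (-11)·43] + [(-11)·44 − 14·51] + [14·(-37) − 52·44]| = 7160, so the area is 3580.
Along each edge there are gcd(|Δx|,|Δy|)+1 lattice points, so counting each shared vertex once the boundary has gcd(43,38) + gcd(19,37) + gcd(24,45) + gcd(12,34) + gcd(11,8) + gcd(25,7) + gcd(38,81) = 1+1+3+2+1+1+1 = 10.
By Pick's theorem A = I + B/2 − 1, so I = 3580 − 10/2 + 1 = 3576.

3576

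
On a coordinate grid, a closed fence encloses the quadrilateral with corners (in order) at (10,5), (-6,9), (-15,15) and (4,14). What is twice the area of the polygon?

225

The shoelace formula gives twice the area as |(10·9 − (-6)·5) + ((-6)·15 − (-15)·9) + ((-15)·14 − 4·15) + (4·5 − 10·14)| = 225, so the area is 112.5.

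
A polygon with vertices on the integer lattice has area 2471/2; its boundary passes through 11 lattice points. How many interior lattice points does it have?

From Pick's theorem, I = A − B/2 + 1 = 2471/2 − 11/2 + 1 = 1231.

1231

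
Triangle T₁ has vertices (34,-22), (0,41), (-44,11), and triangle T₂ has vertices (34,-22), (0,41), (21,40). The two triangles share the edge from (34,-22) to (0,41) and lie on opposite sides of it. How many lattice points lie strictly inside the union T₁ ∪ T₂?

The union is the simple quadrilateral with vertices (34,-22), (-44,11), (0,41), (21,40) in order.
Using the shoelace formula, 2A = |[34·11 − (-44)·(-22)] + [(-44)·41 − 0·11] + [0·40 − 21·41] + [21·(-22) − 34·40]| = 5081, so the area is 5081/2.
Summing gcd(|Δx|,|Δy|) over the edges gives the boundary count: gcd(78,33) + gcd(44,30) + gcd(21,1) + gcd(13,62) = 3+2+1+1 = 7.
By Pick's theorem I = A − B/2 + 1 = 5081/2 − 7/2 + 1 = 2538.

2538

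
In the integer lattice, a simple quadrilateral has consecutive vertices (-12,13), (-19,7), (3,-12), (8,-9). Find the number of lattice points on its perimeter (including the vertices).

The number of boundary lattice points is Σ gcd(|Δx|,|Δy|) = gcd(7,6) + gcd(22,19) + gcd(5,3) + gcd(20,22) = 1+1+1+2 = 5.

5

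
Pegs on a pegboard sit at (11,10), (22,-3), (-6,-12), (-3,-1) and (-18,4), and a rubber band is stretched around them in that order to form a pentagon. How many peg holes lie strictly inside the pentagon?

Using the shoelace formula, 2A = |(11·(-3) − 22·10) + (22·(-12) − (-6)·(-3)) + ((-6)·(-1) − (-3)·(-12)) + ((-3)·4 − (-18)·(-1)) + ((-18)·10 − 11·4)| = 819, so the area is 819/2.
Along each edge there are gcd(|Δx|,|Δy|)+1 lattice points, so counting each shared vertex once the boundary has gcd(11,13) + gcd(28,9) + gcd(3,11) + gcd(15,5) + gcd(29,6) = 1+1+1+5+1 = 9.
By Pick's theorem A = I + B/2 − 1, so I = 819/2 − 9/2 + 1 = 406.

406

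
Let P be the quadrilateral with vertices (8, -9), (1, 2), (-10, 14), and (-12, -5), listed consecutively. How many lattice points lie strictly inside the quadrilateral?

Using the shoelace formula, 2A = |(8·2 − 1·(-9)) + (1·14 − (-10)·2) + ((-10)·(-5) − (-12)·14) + ((-12)·(-9) − 8·(-5))| = 425, so the area is 212.5.
Along each edge there are gcd(|Δx|,|Δy|)+1 lattice points, so counting each shared vertex once the boundary has gcd(7,11) + gcd(11,12) + gcd(2,19) + gcd(20,4) = 1+1+1+4 = 7.
Pick's theorem gives I = A − B/2 + 1 = 212.5 − 7/2 + 1 = 210.

210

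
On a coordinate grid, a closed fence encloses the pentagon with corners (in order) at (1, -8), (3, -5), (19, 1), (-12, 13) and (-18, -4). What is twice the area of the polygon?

The shoelace formula gives twice the area as |(1·(-5) − 3·(-8)) + (3·1 − 19·(-5)) + (19·13 − (-12)·1) + ((-12)·(-4) − (-18)·13) + ((-18)·(-8) − 1·(-4))| = 806, so the area is 403.

806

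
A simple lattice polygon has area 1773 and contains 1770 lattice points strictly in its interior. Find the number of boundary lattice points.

Pick's theorem gives A = I + B/2 − 1, so B = 2(A − I + 1) = 2(1773 − 1770 + 1) = 8.

8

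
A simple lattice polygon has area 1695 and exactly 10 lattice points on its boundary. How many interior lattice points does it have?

1691

Pick's theorem A = I + B/2 − 1 rearranges to I = A − B/2 + 1 = 1695 − 10/2 + 1 = 1691.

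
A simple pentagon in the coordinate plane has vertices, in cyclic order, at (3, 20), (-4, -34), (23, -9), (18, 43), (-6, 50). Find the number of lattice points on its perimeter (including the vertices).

Summing gcd(|Δx|,|Δy|) over the edges gives the boundary count: gcd(7,54) + gcd(27,25) + gcd(5,52) + gcd(24,7) + gcd(9,30) = 1+1+1+1+3 = 7.

7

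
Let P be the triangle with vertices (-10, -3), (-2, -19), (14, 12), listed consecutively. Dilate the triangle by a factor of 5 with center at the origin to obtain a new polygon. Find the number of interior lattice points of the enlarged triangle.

Using the shoelace formula, 2A = |((-10)·(-19) − (-2)·(-3)) + ((-2)·12 − 14·(-19)) + (14·(-3) − (-10)·12)| = 504, so the area is 252.
The number of boundary lattice points is Σ gcd(|Δx|,|Δy|) = gcd(8,16) + gcd(16,31) + gcd(24,15) = 8+1+3 = 12.
Scaling by 5 multiplies the area by 5² = 25 (so the new area is 6300) and multiplies the boundary lattice-point count by 5, giving 60.
By Pick's theorem, the interior count of the dilated polygon is 6300 − 60/2 + 1 = 6271.

6271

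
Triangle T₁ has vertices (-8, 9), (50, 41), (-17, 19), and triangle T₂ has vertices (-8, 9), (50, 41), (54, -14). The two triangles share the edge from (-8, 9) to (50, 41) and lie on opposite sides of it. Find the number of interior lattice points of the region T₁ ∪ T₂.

The union is the simple quadrilateral with vertices (-8, 9), (-17, 19), (50, 41), (54, -14) in order.
Using the shoelace formula, 2A = |((-8)·19 − (-17)·9) + ((-17)·41 − 50·19) + (50·(-14) − 54·41) + (54·9 − (-8)·(-14))| = 4186, so the area is 2093.
Along each edge there are gcd(|Δx|,|Δy|)+1 lattice points, so counting each shared vertex once the boundary has gcd(9,10) + gcd(67,22) + gcd(4,55) + gcd(62,23) = 1+1+1+1 = 4.
By Pick's theorem I = A − B/2 + 1 = 2093 − 4/2 + 1 = 2092.

2092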